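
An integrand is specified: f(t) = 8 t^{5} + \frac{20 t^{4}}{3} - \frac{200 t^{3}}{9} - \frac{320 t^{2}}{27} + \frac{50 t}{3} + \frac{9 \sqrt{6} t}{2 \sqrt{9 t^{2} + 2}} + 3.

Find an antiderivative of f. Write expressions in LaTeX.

An antiderivative is F(t) = \frac{81 \sqrt{6} \sqrt{9 t^{2} + 2} + \left(6 t^{2} + 2 t - 9\right)^{3}}{162}.

The integrand splits into summands that can be handled one at a time.
Check: d/dt[\frac{81 \sqrt{6} \sqrt{9 t^{2} + 2} + \left(6 t^{2} + 2 t - 9\right)^{3}}{162}] = \frac{432 t^{5} \sqrt{9 t^{2} + 2} + 360 t^{4} \sqrt{9 t^{2} + 2} - 1200 t^{3} \sqrt{9 t^{2} + 2} - 640 t^{2} \sqrt{9 t^{2} + 2} + 900 t \sqrt{9 t^{2} + 2} + 243 \sqrt{6} t + 162 \sqrt{9 t^{2} + 2}}{54 \sqrt{9 t^{2} + 2}}, which equals f(t).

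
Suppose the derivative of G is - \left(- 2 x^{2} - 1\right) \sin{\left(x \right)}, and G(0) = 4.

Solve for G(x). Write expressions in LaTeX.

G(x) = - 2 x^{2} \cos{\left(x \right)} + 4 x \sin{\left(x \right)} + 3 \cos{\left(x \right)} + 1

Whatever form G(x) takes, its d/dx must return the stated G'(x).
A general antiderivative is - 2 x^{2} \cos{\left(x \right)} + 4 x \sin{\left(x \right)} + 3 \cos{\left(x \right)} + C.
The condition gives C = 4 - (3) = 1.
So G(x) = - 2 x^{2} \cos{\left(x \right)} + 4 x \sin{\left(x \right)} + 3 \cos{\left(x \right)} + 1.
Check: d/dx[- 2 x^{2} \cos{\left(x \right)} + 4 x \sin{\left(x \right)} + 3 \cos{\left(x \right)} + 1] = 2 x^{2} \sin{\left(x \right)} + \sin{\left(x \right)}, which equals G'(x).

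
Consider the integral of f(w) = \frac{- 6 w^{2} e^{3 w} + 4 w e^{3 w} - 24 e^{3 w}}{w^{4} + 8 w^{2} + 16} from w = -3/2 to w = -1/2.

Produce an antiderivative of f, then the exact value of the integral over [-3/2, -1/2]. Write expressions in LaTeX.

f has the shape u'v + uv' for u = - \frac{3}{\frac{3 w^{2}}{2} + 6} and v = e^{3 w} — it is the derivative of the product u*v.
F(w) = - \frac{2 e^{3 w}}{w^{2} + 4} is an antiderivative of f.
Check: d/dw[- \frac{2 e^{3 w}}{w^{2} + 4}] = \frac{- 6 w^{2} e^{3 w} + 4 w e^{3 w} - 24 e^{3 w}}{w^{4} + 8 w^{2} + 16} = f(w).
F(-1/2) = - \frac{8}{17 e^{\frac{3}{2}}}; F(-3/2) = - \frac{8}{25 e^{\frac{9}{2}}}.
Integral = F(-1/2) - F(-3/2) = - \frac{8}{17 e^{\frac{3}{2}}} + \frac{8}{25 e^{\frac{9}{2}}}.

Antiderivative: F(w) = - \frac{2 e^{3 w}}{w^{2} + 4}; value = - \frac{8}{17 e^{\frac{3}{2}}} + \frac{8}{25 e^{\frac{9}{2}}}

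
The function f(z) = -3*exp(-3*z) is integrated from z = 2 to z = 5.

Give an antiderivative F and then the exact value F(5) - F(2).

An antiderivative F(z) passes only if d/dz[F] lands on f(z) exactly.
F(z) = exp(-3*z) is an antiderivative of f.
Check: d/dz[exp(-3*z)] = -3*exp(-3*z) = f(z).
F(5) = exp(-15); F(2) = exp(-6).
Integral = F(5) - F(2) = -exp(-6) + exp(-15).

Antiderivative: F(z) = exp(-3*z); value = -exp(-6) + exp(-15)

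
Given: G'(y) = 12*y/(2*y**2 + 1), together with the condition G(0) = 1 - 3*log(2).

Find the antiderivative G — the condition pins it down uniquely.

G(y) = 3*log(y**2 + 1/2) + 1

G'(y) matches the chain-rule pattern g'(h)*h' with inner function h(y) = y**2 + 1/2; substituting u = h(y) collapses the integral.
A general antiderivative is 3*log(y**2 + 1/2) + C.
The condition gives C = 1 - 3*log(2) - (-3*log(2)) = 1.
So G(y) = 3*log(y**2 + 1/2) + 1.
Check: d/dy[3*log(y**2 + 1/2) + 1] = 12*y/(2*y**2 + 1) = G'(y).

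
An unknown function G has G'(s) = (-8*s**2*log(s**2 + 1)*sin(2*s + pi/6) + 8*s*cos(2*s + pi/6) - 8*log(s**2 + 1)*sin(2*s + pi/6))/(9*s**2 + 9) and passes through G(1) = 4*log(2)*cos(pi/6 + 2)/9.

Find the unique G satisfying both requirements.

G'(s) has the shape u'v + uv' for u = 4*cos(2*s + pi/6)/9 and v = log(s**2 + 1) — it is the derivative of the product u*v.
A general antiderivative is 4*log(s**2 + 1)*cos(2*s + pi/6)/9 + C.
The condition gives C = 4*log(2)*cos(pi/6 + 2)/9 - (4*log(2)*cos(pi/6 + 2)/9) = 0.
So G(s) = 4*log(s**2 + 1)*cos(2*s + pi/6)/9.
Check: d/ds[4*log(s**2 + 1)*cos(2*s + pi/6)/9] = (-8*s**2*log(s**2 + 1)*sin(2*s + pi/6) + 8*s*cos(2*s + pi/6) - 8*log(s**2 + 1)*sin(2*s + pi/6))/(9*s**2 + 9) = G'(s).

G(s) = 4*log(s**2 + 1)*cos(2*s + pi/6)/9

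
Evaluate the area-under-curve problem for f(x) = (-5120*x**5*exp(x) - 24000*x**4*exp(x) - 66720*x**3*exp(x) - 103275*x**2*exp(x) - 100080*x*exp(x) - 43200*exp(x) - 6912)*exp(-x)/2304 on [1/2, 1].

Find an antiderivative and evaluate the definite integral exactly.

Antiderivative: F(x) = (-2560*x**6*exp(x) - 14400*x**5*exp(x) - 50040*x**4*exp(x) - 103275*x**3*exp(x) - 150120*x**2*exp(x) - 129600*x*exp(x) - 69120*exp(x) + 20736)*exp(-x)/6912; value = -98115/2048 - 3*exp(-1/2) + 3*exp(-1)

Differentiate the proposed F(x) back; it has to land on f(x) exactly.
F(x) = (-2560*x**6*exp(x) - 14400*x**5*exp(x) - 50040*x**4*exp(x) - 103275*x**3*exp(x) - 150120*x**2*exp(x) - 129600*x*exp(x) - 69120*exp(x) + 20736)*exp(-x)/6912 is an antiderivative of f.
Check: d/dx[(-2560*x**6*exp(x) - 14400*x**5*exp(x) - 50040*x**4*exp(x) - 103275*x**3*exp(x) - 150120*x**2*exp(x) - 129600*x*exp(x) - 69120*exp(x) + 20736)*exp(-x)/6912] = (-5120*x**5*exp(x) - 24000*x**4*exp(x) - 66720*x**3*exp(x) - 103275*x**2*exp(x) - 100080*x*exp(x) - 43200*exp(x) - 6912)*exp(-x)/2304 = f(x).
F(1) = -519115/6912 + 3*exp(-1); F(1/2) = -1503815/55296 + 3*exp(-1/2).
Integral = F(1) - F(1/2) = -98115/2048 - 3*exp(-1/2) + 3*exp(-1).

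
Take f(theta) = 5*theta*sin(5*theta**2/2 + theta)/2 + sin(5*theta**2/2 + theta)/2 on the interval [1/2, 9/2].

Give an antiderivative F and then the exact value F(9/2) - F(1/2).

The substitution u = 5*theta**2/2 + theta works: f is exactly (dF/du)*(du/dtheta) for that inner function.
F(theta) = -cos(5*theta**2/2 + theta)/2 is an antiderivative of f.
Check: d/dtheta[-cos(5*theta**2/2 + theta)/2] = 5*theta*sin(5*theta**2/2 + theta)/2 + sin(5*theta**2/2 + theta)/2 = f(theta).
F(9/2) = -cos(441/8)/2; F(1/2) = -cos(9/8)/2.
Integral = F(9/2) - F(1/2) = -cos(441/8)/2 + cos(9/8)/2.

Antiderivative: F(theta) = -cos(5*theta**2/2 + theta)/2; value = -cos(441/8)/2 + cos(9/8)/2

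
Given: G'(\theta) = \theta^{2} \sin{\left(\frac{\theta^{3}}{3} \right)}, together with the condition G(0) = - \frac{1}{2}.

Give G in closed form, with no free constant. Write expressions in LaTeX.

G(\theta) = - \frac{2 \cos{\left(\frac{\theta^{3}}{3} \right)} - 1}{2}

G'(\theta) matches the chain-rule pattern g'(h)*h' with inner function h(\theta) = \frac{\theta^{3}}{3}; substituting u = h(\theta) collapses the integral.
A general antiderivative is - \cos{\left(\frac{\theta^{3}}{3} \right)} + C.
The condition gives C = - \frac{1}{2} - (-1) = \frac{1}{2}.
So G(\theta) = - \frac{2 \cos{\left(\frac{\theta^{3}}{3} \right)} - 1}{2}.
Check: d/d\theta[- \frac{2 \cos{\left(\frac{\theta^{3}}{3} \right)} - 1}{2}] = \theta^{2} \sin{\left(\frac{\theta^{3}}{3} \right)} = G'(\theta).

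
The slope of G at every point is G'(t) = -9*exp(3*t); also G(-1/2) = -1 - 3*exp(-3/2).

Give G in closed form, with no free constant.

G(t) = -3*exp(3*t) - 1

Differentiate the proposed G(t) back; it has to land on the given G'(t).
A general antiderivative is -3*exp(3*t) + C.
The condition gives C = -1 - 3*exp(-3/2) - (-3*exp(-3/2)) = -1.
So G(t) = -3*exp(3*t) - 1.
Check: d/dt[-3*exp(3*t) - 1] = -9*exp(3*t) = G'(t).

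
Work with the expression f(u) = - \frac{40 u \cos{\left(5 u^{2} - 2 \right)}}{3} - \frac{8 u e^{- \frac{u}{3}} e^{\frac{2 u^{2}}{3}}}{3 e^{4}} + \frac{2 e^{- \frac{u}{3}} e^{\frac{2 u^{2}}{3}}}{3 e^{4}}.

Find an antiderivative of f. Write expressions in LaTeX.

The integrand splits into summands that can be handled one at a time.
Check: d/du[\frac{\left(- 4 e^{4} e^{\frac{u}{3}} e^{- \frac{2 u^{2}}{3}} \sin{\left(5 u^{2} - 2 \right)} - 6\right) e^{- \frac{u}{3}} e^{\frac{2 u^{2}}{3}}}{3 e^{4}}] = \frac{\left(- 40 u e^{4} e^{\frac{u}{3}} \cos{\left(5 u^{2} - 2 \right)} - 8 u e^{\frac{2 u^{2}}{3}} + 2 e^{\frac{2 u^{2}}{3}}\right) e^{- \frac{u}{3}}}{3 e^{4}}, which equals f(u).

An antiderivative is F(u) = \frac{\left(- 4 e^{4} e^{\frac{u}{3}} e^{- \frac{2 u^{2}}{3}} \sin{\left(5 u^{2} - 2 \right)} - 6\right) e^{- \frac{u}{3}} e^{\frac{2 u^{2}}{3}}}{3 e^{4}}.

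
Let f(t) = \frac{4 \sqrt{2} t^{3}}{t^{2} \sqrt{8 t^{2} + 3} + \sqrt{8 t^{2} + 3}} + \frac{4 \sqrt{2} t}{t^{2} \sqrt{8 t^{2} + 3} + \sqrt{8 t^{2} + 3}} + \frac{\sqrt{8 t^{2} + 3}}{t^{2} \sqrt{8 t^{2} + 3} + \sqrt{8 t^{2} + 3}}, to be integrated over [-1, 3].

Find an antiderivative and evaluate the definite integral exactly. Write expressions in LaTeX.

Antiderivative: F(t) = \frac{\sqrt{2} \sqrt{8 t^{2} + 3} + 2 \operatorname{atan}{\left(t \right)}}{2}; value = - \frac{\sqrt{22}}{2} + \frac{\pi}{4} + \operatorname{atan}{\left(3 \right)} + \frac{5 \sqrt{6}}{2}

The integrand splits into summands that can be handled one at a time.
F(t) = \frac{\sqrt{2} \sqrt{8 t^{2} + 3} + 2 \operatorname{atan}{\left(t \right)}}{2} is an antiderivative of f.
Check: d/dt[\frac{\sqrt{2} \sqrt{8 t^{2} + 3} + 2 \operatorname{atan}{\left(t \right)}}{2}] = \frac{4 \sqrt{2} t^{3} + 4 \sqrt{2} t + \sqrt{8 t^{2} + 3}}{t^{2} \sqrt{8 t^{2} + 3} + \sqrt{8 t^{2} + 3}}, which equals f(t).
F(3) = \operatorname{atan}{\left(3 \right)} + \frac{5 \sqrt{6}}{2}; F(-1) = - \frac{\pi}{4} + \frac{\sqrt{22}}{2}.
Integral = F(3) - F(-1) = - \frac{\sqrt{22}}{2} + \frac{\pi}{4} + \operatorname{atan}{\left(3 \right)} + \frac{5 \sqrt{6}}{2}.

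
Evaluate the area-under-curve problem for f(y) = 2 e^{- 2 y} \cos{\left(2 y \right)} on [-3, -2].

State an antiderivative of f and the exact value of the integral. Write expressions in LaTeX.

For F(y) to be correct the identity F'(y) - f(y) = 0 must hold.
F(y) = \frac{e^{- 2 y} \sin{\left(2 y \right)}}{2} - \frac{e^{- 2 y} \cos{\left(2 y \right)}}{2} is an antiderivative of f.
Check: d/dy[\frac{e^{- 2 y} \sin{\left(2 y \right)}}{2} - \frac{e^{- 2 y} \cos{\left(2 y \right)}}{2}] = 2 e^{- 2 y} \cos{\left(2 y \right)} = f(y).
F(-2) = - \frac{e^{4} \cos{\left(4 \right)}}{2} - \frac{e^{4} \sin{\left(4 \right)}}{2}; F(-3) = - \frac{e^{6} \cos{\left(6 \right)}}{2} - \frac{e^{6} \sin{\left(6 \right)}}{2}.
Integral = F(-2) - F(-3) = \frac{e^{6} \sin{\left(6 \right)}}{2} - \frac{e^{4} \cos{\left(4 \right)}}{2} - \frac{e^{4} \sin{\left(4 \right)}}{2} + \frac{e^{6} \cos{\left(6 \right)}}{2}.

Antiderivative: F(y) = \frac{e^{- 2 y} \sin{\left(2 y \right)}}{2} - \frac{e^{- 2 y} \cos{\left(2 y \right)}}{2}; value = \frac{e^{6} \sin{\left(6 \right)}}{2} - \frac{e^{4} \cos{\left(4 \right)}}{2} - \frac{e^{4} \sin{\left(4 \right)}}{2} + \frac{e^{6} \cos{\left(6 \right)}}{2}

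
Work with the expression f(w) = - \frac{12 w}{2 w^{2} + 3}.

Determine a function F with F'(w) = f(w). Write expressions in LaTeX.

f matches the chain-rule pattern g'(h)*h' with inner function h(w) = 2 w^{2} + 3; substituting u = h(w) collapses the integral.
Check: d/dw[- 3 \log{\left(2 w^{2} + 3 \right)}] = - \frac{12 w}{2 w^{2} + 3} = f(w).

An antiderivative is F(w) = - 3 \log{\left(2 w^{2} + 3 \right)}.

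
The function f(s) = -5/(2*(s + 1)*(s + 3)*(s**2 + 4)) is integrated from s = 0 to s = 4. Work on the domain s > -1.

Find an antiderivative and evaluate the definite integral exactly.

Antiderivative: F(s) = -log(s + 1)/4 + 5*log(s + 3)/52 + log(s**2 + 4)/13 + atan(s/2)/52; value = -log(5)/4 - log(4)/13 - 5*log(3)/52 + atan(2)/52 + 5*log(7)/52 + log(20)/13

The denominator factors as 2*(s + 1)*(s + 3)*(s**2 + 4); partial fractions split f into directly integrable pieces: (4*s + 1)/(26*(s**2 + 4)) + 5/(52*(s + 3)) - 1/(4*(s + 1)).
F(s) = -log(s + 1)/4 + 5*log(s + 3)/52 + log(s**2 + 4)/13 + atan(s/2)/52 is an antiderivative of f.
Check: d/ds[-log(s + 1)/4 + 5*log(s + 3)/52 + log(s**2 + 4)/13 + atan(s/2)/52] = -5/(2*s**4 + 8*s**3 + 14*s**2 + 32*s + 24), which equals f(s).
F(4) = -log(5)/4 + atan(2)/52 + 5*log(7)/52 + log(20)/13; F(0) = 5*log(3)/52 + log(4)/13.
Integral = F(4) - F(0) = -log(5)/4 - log(4)/13 - 5*log(3)/52 + atan(2)/52 + 5*log(7)/52 + log(20)/13.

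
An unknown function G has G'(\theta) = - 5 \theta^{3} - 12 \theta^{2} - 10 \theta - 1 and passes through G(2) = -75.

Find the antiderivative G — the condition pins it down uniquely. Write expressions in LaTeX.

G(\theta) = - \frac{5 \theta^{4}}{4} - 4 \theta^{3} - 5 \theta^{2} - \theta - 1

The integrand splits into summands that can be handled one at a time.
A general antiderivative is - \frac{5 \theta^{4}}{4} - 4 \theta^{3} - 5 \theta^{2} - \theta + C.
The condition gives C = -75 - (-74) = -1.
So G(\theta) = - \frac{5 \theta^{4}}{4} - 4 \theta^{3} - 5 \theta^{2} - \theta - 1.
Check: d/d\theta[- \frac{5 \theta^{4}}{4} - 4 \theta^{3} - 5 \theta^{2} - \theta - 1] = - 5 \theta^{3} - 12 \theta^{2} - 10 \theta - 1 = G'(\theta).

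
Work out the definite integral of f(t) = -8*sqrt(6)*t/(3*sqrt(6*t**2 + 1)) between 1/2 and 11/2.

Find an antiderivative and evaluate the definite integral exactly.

f matches the chain-rule pattern g'(h)*h' with inner function h(t) = 4*t**2 + 2/3; substituting u = h(t) collapses the integral.
F(t) = -4*sqrt(6)*sqrt(6*t**2 + 1)/9 is an antiderivative of f.
Check: d/dt[-4*sqrt(6)*sqrt(6*t**2 + 1)/9] = -8*sqrt(6)*t/(3*sqrt(6*t**2 + 1)) = f(t).
F(11/2) = -4*sqrt(1095)/9; F(1/2) = -4*sqrt(15)/9.
Integral = F(11/2) - F(1/2) = -4*sqrt(1095)/9 + 4*sqrt(15)/9.

Antiderivative: F(t) = -4*sqrt(6)*sqrt(6*t**2 + 1)/9; value = -4*sqrt(1095)/9 + 4*sqrt(15)/9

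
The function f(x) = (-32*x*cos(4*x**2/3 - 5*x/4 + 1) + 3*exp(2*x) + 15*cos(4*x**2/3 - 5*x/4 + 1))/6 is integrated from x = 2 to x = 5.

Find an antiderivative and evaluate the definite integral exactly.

Antiderivative: F(x) = exp(2*x)/4 - 2*sin(4*x**2/3 - 5*x/4 + 1); value = -exp(4)/4 + 2*sin(23/6) - 2*sin(337/12) + exp(10)/4

Differentiate the proposed F(x) back; it has to land on f(x) exactly.
F(x) = exp(2*x)/4 - 2*sin(4*x**2/3 - 5*x/4 + 1) is an antiderivative of f.
Check: d/dx[exp(2*x)/4 - 2*sin(4*x**2/3 - 5*x/4 + 1)] = -16*x*cos(4*x**2/3 - 5*x/4 + 1)/3 + exp(2*x)/2 + 5*cos(4*x**2/3 - 5*x/4 + 1)/2, which equals f(x).
F(5) = -2*sin(337/12) + exp(10)/4; F(2) = -2*sin(23/6) + exp(4)/4.
Integral = F(5) - F(2) = -exp(4)/4 + 2*sin(23/6) - 2*sin(337/12) + exp(10)/4.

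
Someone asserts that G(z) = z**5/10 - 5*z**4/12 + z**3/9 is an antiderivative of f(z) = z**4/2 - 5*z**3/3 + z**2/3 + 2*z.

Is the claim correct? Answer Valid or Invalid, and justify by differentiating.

d/dz[G] = z**4/2 - 5*z**3/3 + z**2/3
d/dz[G] - f(z) = -2*z != 0.

Invalid: d/dz[G] - f = -2*z, which is not 0.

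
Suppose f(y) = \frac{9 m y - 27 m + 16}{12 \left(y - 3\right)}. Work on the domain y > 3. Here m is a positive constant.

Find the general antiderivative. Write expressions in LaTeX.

For F(y) to be correct the identity F'(y) - f(y) = 0 must hold.
Check: d/dy[\frac{3 m y}{4} + \frac{4 \log{\left(y - 3 \right)}}{3}] = \frac{9 m y - 27 m + 16}{12 y - 36}, which equals f(y).

F(y) = \frac{3 m y}{4} + \frac{4 \log{\left(y - 3 \right)}}{3} + C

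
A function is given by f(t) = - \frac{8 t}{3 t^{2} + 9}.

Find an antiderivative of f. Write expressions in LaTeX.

An antiderivative is F(t) = - \frac{4 \log{\left(t^{2} + 3 \right)}}{3}.

f matches the chain-rule pattern g'(h)*h' with inner function h(t) = t^{2} + 3; substituting u = h(t) collapses the integral.
Check: d/dt[- \frac{4 \log{\left(t^{2} + 3 \right)}}{3}] = - \frac{8 t}{3 t^{2} + 9} = f(t).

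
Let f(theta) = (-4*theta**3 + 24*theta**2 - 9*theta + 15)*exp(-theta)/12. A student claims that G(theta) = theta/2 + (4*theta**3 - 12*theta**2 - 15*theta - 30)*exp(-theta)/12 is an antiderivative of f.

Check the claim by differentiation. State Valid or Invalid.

d/dtheta[G] = (-4*theta**3 + 24*theta**2 - 9*theta + 6*exp(theta) + 15)*exp(-theta)/12
d/dtheta[G] - f(theta) = 1/2 != 0.

Invalid: d/dtheta[G] - f = 1/2, which is not 0.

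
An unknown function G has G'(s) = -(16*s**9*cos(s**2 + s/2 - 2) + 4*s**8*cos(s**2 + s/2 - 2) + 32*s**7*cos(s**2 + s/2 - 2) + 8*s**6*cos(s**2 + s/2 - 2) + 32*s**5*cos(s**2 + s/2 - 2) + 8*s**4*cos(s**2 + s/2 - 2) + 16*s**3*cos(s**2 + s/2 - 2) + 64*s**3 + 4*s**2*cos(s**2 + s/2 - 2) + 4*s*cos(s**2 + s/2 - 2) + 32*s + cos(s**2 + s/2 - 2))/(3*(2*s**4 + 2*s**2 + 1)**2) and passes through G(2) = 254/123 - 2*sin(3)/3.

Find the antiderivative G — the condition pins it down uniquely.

A first test for any G(s): its s-derivative must equal the given G'(s).
A general antiderivative is -2*sin(s**2 + s/2 - 2)/3 + 4/(3*(s**4 + s**2 + 1/2)) + C.
The condition gives C = 254/123 - 2*sin(3)/3 - (8/123 - 2*sin(3)/3) = 2.
So G(s) = -2*(2*s**4*sin(s**2 + s/2 - 2) - 6*s**4 + 2*s**2*sin(s**2 + s/2 - 2) - 6*s**2 + sin(s**2 + s/2 - 2) - 7)/(3*(2*s**4 + 2*s**2 + 1)).
Check: d/ds[-2*(2*s**4*sin(s**2 + s/2 - 2) - 6*s**4 + 2*s**2*sin(s**2 + s/2 - 2) - 6*s**2 + sin(s**2 + s/2 - 2) - 7)/(3*(2*s**4 + 2*s**2 + 1))] = (-16*s**9*cos(s**2 + s/2 - 2) - 4*s**8*cos(s**2 + s/2 - 2) - 32*s**7*cos(s**2 + s/2 - 2) - 8*s**6*cos(s**2 + s/2 - 2) - 32*s**5*cos(s**2 + s/2 - 2) - 8*s**4*cos(s**2 + s/2 - 2) - 16*s**3*cos(s**2 + s/2 - 2) - 64*s**3 - 4*s**2*cos(s**2 + s/2 - 2) - 4*s*cos(s**2 + s/2 - 2) - 32*s - cos(s**2 + s/2 - 2))/(12*s**8 + 24*s**6 + 24*s**4 + 12*s**2 + 3), which equals G'(s).

G(s) = -2*(2*s**4*sin(s**2 + s/2 - 2) - 6*s**4 + 2*s**2*sin(s**2 + s/2 - 2) - 6*s**2 + sin(s**2 + s/2 - 2) - 7)/(3*(2*s**4 + 2*s**2 + 1))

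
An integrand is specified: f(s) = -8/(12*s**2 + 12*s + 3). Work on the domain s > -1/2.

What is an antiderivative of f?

Recover f(s) by differentiating a candidate F(s); any mismatch rules it out.
Check: d/ds[4/(3*(2*s + 1))] = -8/(12*s**2 + 12*s + 3) = f(s).

An antiderivative is F(s) = 4/(3*(2*s + 1)).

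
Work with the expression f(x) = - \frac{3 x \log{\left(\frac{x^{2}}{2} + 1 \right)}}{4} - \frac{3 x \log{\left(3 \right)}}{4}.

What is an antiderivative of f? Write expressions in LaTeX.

An antiderivative is F(x) = - \frac{3 x^{2} \log{\left(\frac{3 x^{2}}{2} + 3 \right)}}{8} + \frac{3 x^{2}}{8} - \frac{3 \log{\left(x^{2} + 2 \right)}}{4}.

The integrand splits into summands that can be handled one at a time.
Check: d/dx[- \frac{3 x^{2} \log{\left(\frac{3 x^{2}}{2} + 3 \right)}}{8} + \frac{3 x^{2}}{8} - \frac{3 \log{\left(x^{2} + 2 \right)}}{4}] = - \frac{3 x \log{\left(\frac{x^{2}}{2} + 1 \right)}}{4} - \frac{3 x \log{\left(3 \right)}}{4} = f(x).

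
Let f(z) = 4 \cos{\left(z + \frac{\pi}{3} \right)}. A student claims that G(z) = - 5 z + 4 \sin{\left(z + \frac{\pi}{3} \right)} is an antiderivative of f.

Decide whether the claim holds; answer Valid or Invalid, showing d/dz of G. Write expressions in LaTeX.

d/dz[G] = 4 \cos{\left(z + \frac{\pi}{3} \right)} - 5
d/dz[G] - f(z) = -5 != 0.

Invalid: d/dz[G] - f = -5, which is not 0.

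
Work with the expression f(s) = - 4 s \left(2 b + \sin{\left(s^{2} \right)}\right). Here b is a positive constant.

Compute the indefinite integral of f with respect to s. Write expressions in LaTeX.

Any candidate F(s) must reproduce f(s) exactly when differentiated.
Check: d/ds[2 \left(- 2 b s^{2} + \cos{\left(s^{2} \right)}\right)] = - 8 b s - 4 s \sin{\left(s^{2} \right)}, which equals f(s).

F(s) = 2 \left(- 2 b s^{2} + \cos{\left(s^{2} \right)}\right) + C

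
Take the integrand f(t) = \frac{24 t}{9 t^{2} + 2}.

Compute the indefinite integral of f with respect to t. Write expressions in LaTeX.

F(t) = \frac{4 \log{\left(\frac{3 t^{2}}{2} + \frac{1}{3} \right)}}{3} + C

The substitution u = \frac{3 t^{2}}{2} + \frac{1}{3} works: f is exactly (dF/du)*(du/dt) for that inner function.
Check: d/dt[\frac{4 \log{\left(\frac{3 t^{2}}{2} + \frac{1}{3} \right)}}{3}] = \frac{24 t}{9 t^{2} + 2} = f(t).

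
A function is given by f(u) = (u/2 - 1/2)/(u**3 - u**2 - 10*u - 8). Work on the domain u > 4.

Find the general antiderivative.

F(u) = (log(u - 4) + 4*log(u + 1) - 5*log(u + 2))/20 + C

The denominator factors as 2*(u - 4)*(u + 1)*(u + 2); partial fractions split f into directly integrable pieces: -1/(4*(u + 2)) + 1/(5*(u + 1)) + 1/(20*(u - 4)).
Check: d/du[(log(u - 4) + 4*log(u + 1) - 5*log(u + 2))/20] = (u - 1)/(2*u**3 - 2*u**2 - 20*u - 16), which equals f(u).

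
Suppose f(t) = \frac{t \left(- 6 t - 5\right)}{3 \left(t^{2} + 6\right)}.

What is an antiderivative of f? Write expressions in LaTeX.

An antiderivative is F(t) = - 2 t - \frac{5 \log{\left(t^{2} + 6 \right)}}{6} + 2 \sqrt{6} \operatorname{atan}{\left(\frac{\sqrt{6} t}{6} \right)}.

Recover f(t) by differentiating a candidate F(t); any mismatch rules it out.
Check: d/dt[- 2 t - \frac{5 \log{\left(t^{2} + 6 \right)}}{6} + 2 \sqrt{6} \operatorname{atan}{\left(\frac{\sqrt{6} t}{6} \right)}] = \frac{- 6 t^{2} - 5 t}{3 t^{2} + 18}, which equals f(t).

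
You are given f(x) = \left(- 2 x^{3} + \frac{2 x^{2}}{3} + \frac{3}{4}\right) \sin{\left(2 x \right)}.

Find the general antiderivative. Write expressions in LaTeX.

Check any antiderivative F(x) by computing F'(x) and comparing it with f(x).
Check: d/dx[\frac{24 x^{3} \cos{\left(2 x \right)} - 36 x^{2} \sin{\left(2 x \right)} - 8 x^{2} \cos{\left(2 x \right)} + 8 x \sin{\left(2 x \right)} - 36 x \cos{\left(2 x \right)} + 18 \sin{\left(2 x \right)} - 5 \cos{\left(2 x \right)}}{24}] = - 2 x^{3} \sin{\left(2 x \right)} + \frac{2 x^{2} \sin{\left(2 x \right)}}{3} + \frac{3 \sin{\left(2 x \right)}}{4}, which equals f(x).

F(x) = \frac{24 x^{3} \cos{\left(2 x \right)} - 36 x^{2} \sin{\left(2 x \right)} - 8 x^{2} \cos{\left(2 x \right)} + 8 x \sin{\left(2 x \right)} - 36 x \cos{\left(2 x \right)} + 18 \sin{\left(2 x \right)} - 5 \cos{\left(2 x \right)}}{24} + C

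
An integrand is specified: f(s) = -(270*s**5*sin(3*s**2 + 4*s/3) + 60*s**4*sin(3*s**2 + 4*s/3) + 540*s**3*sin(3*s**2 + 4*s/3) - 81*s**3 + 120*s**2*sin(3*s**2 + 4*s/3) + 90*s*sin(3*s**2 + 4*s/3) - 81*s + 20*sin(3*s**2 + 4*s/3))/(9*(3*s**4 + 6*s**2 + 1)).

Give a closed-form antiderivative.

An antiderivative is F(s) = (9*log(s**4 + 2*s**2 + 1/3) + 20*cos(3*s**2 + 4*s/3))/12.

Differentiate the proposed F(s) back; it has to land on f(s) exactly.
Check: d/ds[(9*log(s**4 + 2*s**2 + 1/3) + 20*cos(3*s**2 + 4*s/3))/12] = (-270*s**5*sin(3*s**2 + 4*s/3) - 60*s**4*sin(3*s**2 + 4*s/3) - 540*s**3*sin(3*s**2 + 4*s/3) + 81*s**3 - 120*s**2*sin(3*s**2 + 4*s/3) - 90*s*sin(3*s**2 + 4*s/3) + 81*s - 20*sin(3*s**2 + 4*s/3))/(27*s**4 + 54*s**2 + 9), which equals f(s).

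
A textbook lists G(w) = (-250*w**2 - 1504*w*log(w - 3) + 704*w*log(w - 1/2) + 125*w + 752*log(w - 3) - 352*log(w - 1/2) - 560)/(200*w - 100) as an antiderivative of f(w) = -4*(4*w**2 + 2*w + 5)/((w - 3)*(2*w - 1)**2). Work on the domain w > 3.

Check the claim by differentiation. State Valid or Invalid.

Invalid: d/dw[G] - f = -5/4, which is not 0.

d/dw[G] = (-20*w**3 + 16*w**2 - 97*w - 65)/(16*w**3 - 64*w**2 + 52*w - 12)
d/dw[G] - f(w) = -5/4 != 0.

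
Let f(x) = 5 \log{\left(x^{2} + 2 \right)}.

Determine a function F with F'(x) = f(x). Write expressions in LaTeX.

An antiderivative is F(x) = 5 \left(x \log{\left(x^{2} + 2 \right)} - 2 x + 2 \sqrt{2} \operatorname{atan}{\left(\frac{\sqrt{2} x}{2} \right)}\right).

Since d/dx undoes antidifferentiation here, F'(x) = f(x) is required of F(x).
Check: d/dx[5 \left(x \log{\left(x^{2} + 2 \right)} - 2 x + 2 \sqrt{2} \operatorname{atan}{\left(\frac{\sqrt{2} x}{2} \right)}\right)] = 5 \log{\left(x^{2} + 2 \right)} = f(x).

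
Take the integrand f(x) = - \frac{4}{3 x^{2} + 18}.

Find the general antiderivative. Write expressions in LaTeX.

F(x) = - \frac{2 \sqrt{6} \operatorname{atan}{\left(\frac{\sqrt{6} x}{6} \right)}}{9} + C

Since d/dx undoes antidifferentiation here, F'(x) = f(x) is required of F(x).
Check: d/dx[- \frac{2 \sqrt{6} \operatorname{atan}{\left(\frac{\sqrt{6} x}{6} \right)}}{9}] = - \frac{4}{3 x^{2} + 18} = f(x).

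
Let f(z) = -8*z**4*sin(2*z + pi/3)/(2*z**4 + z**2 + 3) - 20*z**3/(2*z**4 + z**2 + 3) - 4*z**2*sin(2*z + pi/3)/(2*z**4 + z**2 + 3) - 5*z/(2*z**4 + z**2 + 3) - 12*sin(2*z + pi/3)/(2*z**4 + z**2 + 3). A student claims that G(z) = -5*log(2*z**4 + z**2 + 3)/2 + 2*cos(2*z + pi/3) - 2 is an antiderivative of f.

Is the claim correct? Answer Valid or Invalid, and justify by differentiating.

Valid. The derivative of G reproduces f.

d/dz[G] = (-8*z**4*sin(2*z + pi/3) - 20*z**3 - 4*z**2*sin(2*z + pi/3) - 5*z - 12*sin(2*z + pi/3))/(2*z**4 + z**2 + 3)
This equals f(z) exactly, so the claim holds.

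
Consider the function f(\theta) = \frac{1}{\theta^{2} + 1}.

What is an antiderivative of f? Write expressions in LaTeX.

Any candidate F(\theta) must reproduce f(\theta) exactly when differentiated.
Check: d/d\theta[\operatorname{atan}{\left(\theta \right)}] = \frac{1}{\theta^{2} + 1} = f(\theta).

An antiderivative is F(\theta) = \operatorname{atan}{\left(\theta \right)}.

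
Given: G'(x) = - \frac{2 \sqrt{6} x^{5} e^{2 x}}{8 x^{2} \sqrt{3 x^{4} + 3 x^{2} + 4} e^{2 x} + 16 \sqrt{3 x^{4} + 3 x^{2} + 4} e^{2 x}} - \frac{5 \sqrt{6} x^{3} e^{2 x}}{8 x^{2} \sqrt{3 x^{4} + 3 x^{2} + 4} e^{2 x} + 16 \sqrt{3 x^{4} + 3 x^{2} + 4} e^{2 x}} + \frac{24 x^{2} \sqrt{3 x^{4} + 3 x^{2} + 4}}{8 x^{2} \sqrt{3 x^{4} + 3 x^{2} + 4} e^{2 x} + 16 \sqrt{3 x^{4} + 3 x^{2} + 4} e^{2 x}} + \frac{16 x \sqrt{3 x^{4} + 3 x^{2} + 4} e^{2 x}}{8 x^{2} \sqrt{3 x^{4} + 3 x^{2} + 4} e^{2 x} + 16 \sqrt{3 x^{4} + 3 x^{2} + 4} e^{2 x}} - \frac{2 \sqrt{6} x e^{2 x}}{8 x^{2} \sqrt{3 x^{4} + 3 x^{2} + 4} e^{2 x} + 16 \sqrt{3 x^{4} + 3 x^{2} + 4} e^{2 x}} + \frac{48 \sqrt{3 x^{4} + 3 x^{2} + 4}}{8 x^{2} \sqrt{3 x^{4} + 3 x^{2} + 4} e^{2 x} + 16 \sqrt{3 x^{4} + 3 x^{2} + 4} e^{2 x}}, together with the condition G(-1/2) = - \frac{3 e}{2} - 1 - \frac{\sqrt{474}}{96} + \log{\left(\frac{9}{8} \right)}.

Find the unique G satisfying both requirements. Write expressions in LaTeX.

G(x) = \frac{\left(- \sqrt{6} \sqrt{3 x^{4} + 3 x^{2} + 4} e^{2 x} + 24 e^{2 x} \log{\left(\frac{x^{2}}{2} + 1 \right)} - 24 e^{2 x} - 36\right) e^{- 2 x}}{24}

Integrate term by term and add the pieces.
A general antiderivative is - \frac{\sqrt{\frac{x^{4}}{2} + \frac{x^{2}}{2} + \frac{2}{3}}}{4} + \log{\left(\frac{x^{2}}{2} + 1 \right)} - \frac{3 e^{- 2 x}}{2} + C.
The condition gives C = - \frac{3 e}{2} - 1 - \frac{\sqrt{474}}{96} + \log{\left(\frac{9}{8} \right)} - (- \frac{3 e}{2} - \frac{\sqrt{474}}{96} + \log{\left(\frac{9}{8} \right)}) = -1.
So G(x) = \frac{\left(- \sqrt{6} \sqrt{3 x^{4} + 3 x^{2} + 4} e^{2 x} + 24 e^{2 x} \log{\left(\frac{x^{2}}{2} + 1 \right)} - 24 e^{2 x} - 36\right) e^{- 2 x}}{24}.
Check: d/dx[\frac{\left(- \sqrt{6} \sqrt{3 x^{4} + 3 x^{2} + 4} e^{2 x} + 24 e^{2 x} \log{\left(\frac{x^{2}}{2} + 1 \right)} - 24 e^{2 x} - 36\right) e^{- 2 x}}{24}] = \frac{- 2 \sqrt{6} x^{5} e^{2 x} - 5 \sqrt{6} x^{3} e^{2 x} + 24 x^{2} \sqrt{3 x^{4} + 3 x^{2} + 4} + 16 x \sqrt{3 x^{4} + 3 x^{2} + 4} e^{2 x} - 2 \sqrt{6} x e^{2 x} + 48 \sqrt{3 x^{4} + 3 x^{2} + 4}}{8 x^{2} \sqrt{3 x^{4} + 3 x^{2} + 4} e^{2 x} + 16 \sqrt{3 x^{4} + 3 x^{2} + 4} e^{2 x}}, which equals G'(x).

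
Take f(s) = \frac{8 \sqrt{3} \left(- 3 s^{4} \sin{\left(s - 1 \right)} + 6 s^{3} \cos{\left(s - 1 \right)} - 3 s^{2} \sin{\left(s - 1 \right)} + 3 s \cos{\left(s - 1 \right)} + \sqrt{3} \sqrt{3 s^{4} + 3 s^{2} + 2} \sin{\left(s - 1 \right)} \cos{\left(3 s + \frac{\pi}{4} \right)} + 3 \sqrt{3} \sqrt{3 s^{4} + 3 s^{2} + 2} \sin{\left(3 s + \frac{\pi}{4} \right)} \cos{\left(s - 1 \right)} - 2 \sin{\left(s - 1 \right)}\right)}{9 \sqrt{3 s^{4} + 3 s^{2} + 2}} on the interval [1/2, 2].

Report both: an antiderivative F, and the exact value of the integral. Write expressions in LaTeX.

Recognize the product-rule pattern: f = u'v + uv' with u = \frac{8 \sqrt{s^{4} + s^{2} + \frac{2}{3}}}{3} - \frac{8 \cos{\left(3 s + \frac{\pi}{4} \right)}}{3}, v = \cos{\left(s - 1 \right)}, so integration by parts undoes it.
F(s) = - \frac{8 \left(- \sqrt{3} \sqrt{3 s^{4} + 3 s^{2} + 2} + 3 \cos{\left(3 s + \frac{\pi}{4} \right)}\right) \cos{\left(s - 1 \right)}}{9} is an antiderivative of f.
Check: d/ds[- \frac{8 \left(- \sqrt{3} \sqrt{3 s^{4} + 3 s^{2} + 2} + 3 \cos{\left(3 s + \frac{\pi}{4} \right)}\right) \cos{\left(s - 1 \right)}}{9}] = \frac{- 24 \sqrt{3} s^{4} \sin{\left(s - 1 \right)} + 48 \sqrt{3} s^{3} \cos{\left(s - 1 \right)} - 24 \sqrt{3} s^{2} \sin{\left(s - 1 \right)} + 24 \sqrt{3} s \cos{\left(s - 1 \right)} + 24 \sqrt{3 s^{4} + 3 s^{2} + 2} \sin{\left(s - 1 \right)} \cos{\left(3 s + \frac{\pi}{4} \right)} + 72 \sqrt{3 s^{4} + 3 s^{2} + 2} \sin{\left(3 s + \frac{\pi}{4} \right)} \cos{\left(s - 1 \right)} - 16 \sqrt{3} \sin{\left(s - 1 \right)}}{9 \sqrt{3 s^{4} + 3 s^{2} + 2}}, which equals f(s).
F(2) = - \frac{8 \cos{\left(1 \right)} \cos{\left(\frac{\pi}{4} + 6 \right)}}{3} + \frac{8 \sqrt{186} \cos{\left(1 \right)}}{9}; F(1/2) = - \frac{8 \cos{\left(\frac{1}{2} \right)} \cos{\left(\frac{\pi}{4} + \frac{3}{2} \right)}}{3} + \frac{2 \sqrt{141} \cos{\left(\frac{1}{2} \right)}}{9}.
Integral = F(2) - F(1/2) = - \frac{2 \sqrt{141} \cos{\left(\frac{1}{2} \right)}}{9} + \frac{8 \cos{\left(\frac{1}{2} \right)} \cos{\left(\frac{\pi}{4} + \frac{3}{2} \right)}}{3} - \frac{8 \cos{\left(1 \right)} \cos{\left(\frac{\pi}{4} + 6 \right)}}{3} + \frac{8 \sqrt{186} \cos{\left(1 \right)}}{9}.

Antiderivative: F(s) = - \frac{8 \left(- \sqrt{3} \sqrt{3 s^{4} + 3 s^{2} + 2} + 3 \cos{\left(3 s + \frac{\pi}{4} \right)}\right) \cos{\left(s - 1 \right)}}{9}; value = - \frac{2 \sqrt{141} \cos{\left(\frac{1}{2} \right)}}{9} + \frac{8 \cos{\left(\frac{1}{2} \right)} \cos{\left(\frac{\pi}{4} + \frac{3}{2} \right)}}{3} - \frac{8 \cos{\left(1 \right)} \cos{\left(\frac{\pi}{4} + 6 \right)}}{3} + \frac{8 \sqrt{186} \cos{\left(1 \right)}}{9}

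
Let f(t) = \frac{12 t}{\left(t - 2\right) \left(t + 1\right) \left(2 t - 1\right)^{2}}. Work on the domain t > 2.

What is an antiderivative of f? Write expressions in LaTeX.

Factor the denominator (\left(t - 2\right) \left(t + 1\right) \left(2 t - 1\right)^{2}) and decompose: f = - \frac{8}{3 \left(2 t - 1\right)} - \frac{8}{3 \left(2 t - 1\right)^{2}} + \frac{4}{9 \left(t + 1\right)} + \frac{8}{9 \left(t - 2\right)}; each piece integrates to a log, atan, or power term.
Check: d/dt[\frac{16 t \log{\left(t - 2 \right)} - 24 t \log{\left(t - \frac{1}{2} \right)} + 8 t \log{\left(t + 1 \right)} - 8 \log{\left(t - 2 \right)} + 12 \log{\left(t - \frac{1}{2} \right)} - 4 \log{\left(t + 1 \right)} + 12}{18 t - 9}] = \frac{12 t}{4 t^{4} - 8 t^{3} - 3 t^{2} + 7 t - 2}, which equals f(t).

An antiderivative is F(t) = \frac{16 t \log{\left(t - 2 \right)} - 24 t \log{\left(t - \frac{1}{2} \right)} + 8 t \log{\left(t + 1 \right)} - 8 \log{\left(t - 2 \right)} + 12 \log{\left(t - \frac{1}{2} \right)} - 4 \log{\left(t + 1 \right)} + 12}{18 t - 9}.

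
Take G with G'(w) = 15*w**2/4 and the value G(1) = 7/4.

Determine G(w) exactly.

Recover the given G'(w) by differentiating a candidate G(w); any mismatch rules it out.
A general antiderivative is 5*w**3/4 + C.
The condition gives C = 7/4 - (5/4) = 1/2.
So G(w) = 5*w**3/4 + 1/2.
Check: d/dw[5*w**3/4 + 1/2] = 15*w**2/4 = G'(w).

G(w) = 5*w**3/4 + 1/2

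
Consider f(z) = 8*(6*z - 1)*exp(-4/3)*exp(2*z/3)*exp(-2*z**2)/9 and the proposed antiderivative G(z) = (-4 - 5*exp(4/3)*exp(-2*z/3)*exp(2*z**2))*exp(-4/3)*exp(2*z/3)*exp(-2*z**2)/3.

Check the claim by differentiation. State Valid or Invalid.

d/dz[G] = (48*z*exp(2*z/3) - 8*exp(2*z/3))*exp(-4/3)*exp(-2*z**2)/9
This equals f(z) exactly, so the claim holds.

Valid - the claim checks out under differentiation.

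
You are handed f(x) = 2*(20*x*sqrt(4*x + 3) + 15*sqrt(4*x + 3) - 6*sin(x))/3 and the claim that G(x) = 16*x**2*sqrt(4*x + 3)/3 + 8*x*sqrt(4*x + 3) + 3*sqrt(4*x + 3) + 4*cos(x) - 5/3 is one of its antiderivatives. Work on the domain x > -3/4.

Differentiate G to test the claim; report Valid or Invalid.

Valid. The derivative of G reproduces f.

d/dx[G] = (160*x**2 + 240*x - 12*sqrt(4*x + 3)*sin(x) + 90)/(3*sqrt(4*x + 3))
This equals f(x) exactly, so the claim holds.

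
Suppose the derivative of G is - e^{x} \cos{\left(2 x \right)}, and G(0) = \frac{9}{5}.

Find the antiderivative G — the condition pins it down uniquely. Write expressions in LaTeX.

G(x) = \frac{- 2 e^{x} \sin{\left(2 x \right)} - e^{x} \cos{\left(2 x \right)} + 10}{5}

Differentiate the proposed G(x) back; it has to land on the given G'(x).
A general antiderivative is - \frac{2 e^{x} \sin{\left(2 x \right)}}{5} - \frac{e^{x} \cos{\left(2 x \right)}}{5} + C.
The condition gives C = \frac{9}{5} - (- \frac{1}{5}) = 2.
So G(x) = \frac{- 2 e^{x} \sin{\left(2 x \right)} - e^{x} \cos{\left(2 x \right)} + 10}{5}.
Check: d/dx[\frac{- 2 e^{x} \sin{\left(2 x \right)} - e^{x} \cos{\left(2 x \right)} + 10}{5}] = - e^{x} \cos{\left(2 x \right)} = G'(x).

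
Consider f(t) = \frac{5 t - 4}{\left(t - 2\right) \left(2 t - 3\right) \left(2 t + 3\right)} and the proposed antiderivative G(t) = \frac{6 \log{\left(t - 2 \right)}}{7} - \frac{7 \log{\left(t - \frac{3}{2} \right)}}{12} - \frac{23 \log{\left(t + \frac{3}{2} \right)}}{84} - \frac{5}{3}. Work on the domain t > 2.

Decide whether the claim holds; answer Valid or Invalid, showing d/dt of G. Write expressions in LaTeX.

d/dt[G] = \frac{5 t - 4}{4 t^{3} - 8 t^{2} - 9 t + 18}
This equals f(t) exactly, so the claim holds.

Valid. The derivative of G reproduces f.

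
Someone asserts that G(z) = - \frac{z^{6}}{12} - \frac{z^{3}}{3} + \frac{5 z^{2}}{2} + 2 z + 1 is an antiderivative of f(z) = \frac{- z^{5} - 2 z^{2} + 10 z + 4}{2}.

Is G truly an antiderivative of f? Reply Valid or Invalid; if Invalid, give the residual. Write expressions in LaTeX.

d/dz[G] = - \frac{z^{5}}{2} - z^{2} + 5 z + 2
This equals f(z) exactly, so the claim holds.

Valid. The derivative of G reproduces f.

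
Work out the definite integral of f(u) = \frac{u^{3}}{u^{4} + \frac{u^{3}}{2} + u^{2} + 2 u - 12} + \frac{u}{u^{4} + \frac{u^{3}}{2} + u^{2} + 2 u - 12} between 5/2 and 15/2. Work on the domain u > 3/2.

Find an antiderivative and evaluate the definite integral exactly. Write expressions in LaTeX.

Antiderivative: F(u) = \frac{39 \log{\left(u - \frac{3}{2} \right)}}{175} + \frac{5 \log{\left(u + 2 \right)}}{14} + \frac{21 \log{\left(u^{2} + 4 \right)}}{100} - \frac{3 \operatorname{atan}{\left(\frac{u}{2} \right)}}{50}; value = - \frac{5 \log{\left(\frac{9}{2} \right)}}{14} - \frac{21 \log{\left(\frac{41}{4} \right)}}{100} - \frac{3 \operatorname{atan}{\left(\frac{15}{4} \right)}}{50} + \frac{3 \operatorname{atan}{\left(\frac{5}{4} \right)}}{50} + \frac{39 \log{\left(6 \right)}}{175} + \frac{5 \log{\left(\frac{19}{2} \right)}}{14} + \frac{21 \log{\left(\frac{241}{4} \right)}}{100}

Factor the denominator (\left(u + 2\right) \left(2 u - 3\right) \left(u^{2} + 4\right)) and decompose: f = \frac{3 \left(7 u - 2\right)}{50 \left(u^{2} + 4\right)} + \frac{78}{175 \left(2 u - 3\right)} + \frac{5}{14 \left(u + 2\right)}; each piece integrates to a log, atan, or power term.
F(u) = \frac{39 \log{\left(u - \frac{3}{2} \right)}}{175} + \frac{5 \log{\left(u + 2 \right)}}{14} + \frac{21 \log{\left(u^{2} + 4 \right)}}{100} - \frac{3 \operatorname{atan}{\left(\frac{u}{2} \right)}}{50} is an antiderivative of f.
Check: d/du[\frac{39 \log{\left(u - \frac{3}{2} \right)}}{175} + \frac{5 \log{\left(u + 2 \right)}}{14} + \frac{21 \log{\left(u^{2} + 4 \right)}}{100} - \frac{3 \operatorname{atan}{\left(\frac{u}{2} \right)}}{50}] = \frac{2 u^{3} + 2 u}{2 u^{4} + u^{3} + 2 u^{2} + 4 u - 24}, which equals f(u).
F(15/2) = - \frac{3 \operatorname{atan}{\left(\frac{15}{4} \right)}}{50} + \frac{39 \log{\left(6 \right)}}{175} + \frac{5 \log{\left(\frac{19}{2} \right)}}{14} + \frac{21 \log{\left(\frac{241}{4} \right)}}{100}; F(5/2) = - \frac{3 \operatorname{atan}{\left(\frac{5}{4} \right)}}{50} + \frac{21 \log{\left(\frac{41}{4} \right)}}{100} + \frac{5 \log{\left(\frac{9}{2} \right)}}{14}.
Integral = F(15/2) - F(5/2) = - \frac{5 \log{\left(\frac{9}{2} \right)}}{14} - \frac{21 \log{\left(\frac{41}{4} \right)}}{100} - \frac{3 \operatorname{atan}{\left(\frac{15}{4} \right)}}{50} + \frac{3 \operatorname{atan}{\left(\frac{5}{4} \right)}}{50} + \frac{39 \log{\left(6 \right)}}{175} + \frac{5 \log{\left(\frac{19}{2} \right)}}{14} + \frac{21 \log{\left(\frac{241}{4} \right)}}{100}.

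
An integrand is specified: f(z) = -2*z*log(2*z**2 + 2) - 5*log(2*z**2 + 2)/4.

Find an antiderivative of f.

The integrand splits into summands that can be handled one at a time.
Check: d/dz[z**2 + 5*z/2 + (-z**2 - 5*z/4)*log(2*z**2 + 2) - log(z**2 + 1) - 5*atan(z)/2] = -2*z*log(z**2 + 1) - 2*z*log(2) - 5*log(z**2 + 1)/4 - 5*log(2)/4, which equals f(z).

An antiderivative is F(z) = z**2 + 5*z/2 + (-z**2 - 5*z/4)*log(2*z**2 + 2) - log(z**2 + 1) - 5*atan(z)/2.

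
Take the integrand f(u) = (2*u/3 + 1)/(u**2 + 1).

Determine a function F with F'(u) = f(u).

An antiderivative is F(u) = (log(u**2 + 1) + 3*atan(u))/3.

A candidate is checked by its d/du: the result must match f(u).
Check: d/du[(log(u**2 + 1) + 3*atan(u))/3] = (2*u + 3)/(3*u**2 + 3), which equals f(u).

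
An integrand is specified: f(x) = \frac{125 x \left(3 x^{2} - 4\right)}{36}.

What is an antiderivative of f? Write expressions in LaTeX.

An antiderivative is F(x) = \frac{5 \left(\frac{5 x^{2}}{4} - \frac{5}{3}\right)^{2}}{3}.

f matches the chain-rule pattern g'(h)*h' with inner function h(x) = \frac{5 x^{2}}{4} - \frac{5}{3}; substituting u = h(x) collapses the integral.
Check: d/dx[\frac{5 \left(\frac{5 x^{2}}{4} - \frac{5}{3}\right)^{2}}{3}] = \frac{125 x^{3}}{12} - \frac{125 x}{9}, which equals f(x).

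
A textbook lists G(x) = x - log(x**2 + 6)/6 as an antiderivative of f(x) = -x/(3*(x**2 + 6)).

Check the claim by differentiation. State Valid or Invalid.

Invalid: d/dx[G] - f = 1, which is not 0.

d/dx[G] = (3*x**2 - x + 18)/(3*x**2 + 18)
d/dx[G] - f(x) = 1 != 0.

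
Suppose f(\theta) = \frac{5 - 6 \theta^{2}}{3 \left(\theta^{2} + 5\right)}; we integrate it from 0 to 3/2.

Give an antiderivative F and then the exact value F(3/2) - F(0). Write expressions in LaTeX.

Antiderivative: F(\theta) = \frac{- 6 \theta + 7 \sqrt{5} \operatorname{atan}{\left(\frac{\sqrt{5} \theta}{5} \right)}}{3}; value = -3 + \frac{7 \sqrt{5} \operatorname{atan}{\left(\frac{3 \sqrt{5}}{10} \right)}}{3}

For F(\theta) to be correct the identity F'(\theta) - f(\theta) = 0 must hold.
F(\theta) = \frac{- 6 \theta + 7 \sqrt{5} \operatorname{atan}{\left(\frac{\sqrt{5} \theta}{5} \right)}}{3} is an antiderivative of f.
Check: d/d\theta[\frac{- 6 \theta + 7 \sqrt{5} \operatorname{atan}{\left(\frac{\sqrt{5} \theta}{5} \right)}}{3}] = \frac{5 - 6 \theta^{2}}{3 \theta^{2} + 15}, which equals f(\theta).
F(3/2) = -3 + \frac{7 \sqrt{5} \operatorname{atan}{\left(\frac{3 \sqrt{5}}{10} \right)}}{3}; F(0) = 0.
Integral = F(3/2) - F(0) = -3 + \frac{7 \sqrt{5} \operatorname{atan}{\left(\frac{3 \sqrt{5}}{10} \right)}}{3}.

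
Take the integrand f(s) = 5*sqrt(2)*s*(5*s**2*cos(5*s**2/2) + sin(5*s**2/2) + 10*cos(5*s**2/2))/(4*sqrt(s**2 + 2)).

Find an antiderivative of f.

An antiderivative is F(s) = 5*sqrt(2*s**2 + 4)*sin(5*s**2/2)/4.

f has the shape u'v + uv' for u = 5*sqrt(2*s**2 + 4)/4 and v = sin(5*s**2/2) — it is the derivative of the product u*v.
Check: d/ds[5*sqrt(2*s**2 + 4)*sin(5*s**2/2)/4] = (25*sqrt(2)*s**3*cos(5*s**2/2) + 5*sqrt(2)*s*sin(5*s**2/2) + 50*sqrt(2)*s*cos(5*s**2/2))/(4*sqrt(s**2 + 2)), which equals f(s).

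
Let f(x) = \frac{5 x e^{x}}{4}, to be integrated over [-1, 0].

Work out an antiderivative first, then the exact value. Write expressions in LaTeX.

Antiderivative: F(x) = \frac{5 x e^{x}}{4} - \frac{5 e^{x}}{4}; value = - \frac{5}{4} + \frac{5}{2 e}

f has the shape u'v + uv' for u = \frac{5 x}{4} - \frac{5}{4} and v = e^{x} — it is the derivative of the product u*v.
F(x) = \frac{5 x e^{x}}{4} - \frac{5 e^{x}}{4} is an antiderivative of f.
Check: d/dx[\frac{5 x e^{x}}{4} - \frac{5 e^{x}}{4}] = \frac{5 x e^{x}}{4} = f(x).
F(0) = - \frac{5}{4}; F(-1) = - \frac{5}{2 e}.
Integral = F(0) - F(-1) = - \frac{5}{4} + \frac{5}{2 e}.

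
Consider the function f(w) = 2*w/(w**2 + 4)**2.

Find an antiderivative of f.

An antiderivative is F(w) = -1/(w**2 + 4).

The substitution u = 2*w**2 + 8 works: f is exactly (dF/du)*(du/dw) for that inner function.
Check: d/dw[-1/(w**2 + 4)] = 2*w/(w**4 + 8*w**2 + 16), which equals f(w).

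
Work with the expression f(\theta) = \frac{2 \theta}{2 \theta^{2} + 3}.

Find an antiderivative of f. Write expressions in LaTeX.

An antiderivative is F(\theta) = \frac{\log{\left(4 \theta^{2} + 6 \right)}}{2}.

f matches the chain-rule pattern g'(h)*h' with inner function h(\theta) = 4 \theta^{2} + 6; substituting u = h(\theta) collapses the integral.
Check: d/d\theta[\frac{\log{\left(4 \theta^{2} + 6 \right)}}{2}] = \frac{2 \theta}{2 \theta^{2} + 3} = f(\theta).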